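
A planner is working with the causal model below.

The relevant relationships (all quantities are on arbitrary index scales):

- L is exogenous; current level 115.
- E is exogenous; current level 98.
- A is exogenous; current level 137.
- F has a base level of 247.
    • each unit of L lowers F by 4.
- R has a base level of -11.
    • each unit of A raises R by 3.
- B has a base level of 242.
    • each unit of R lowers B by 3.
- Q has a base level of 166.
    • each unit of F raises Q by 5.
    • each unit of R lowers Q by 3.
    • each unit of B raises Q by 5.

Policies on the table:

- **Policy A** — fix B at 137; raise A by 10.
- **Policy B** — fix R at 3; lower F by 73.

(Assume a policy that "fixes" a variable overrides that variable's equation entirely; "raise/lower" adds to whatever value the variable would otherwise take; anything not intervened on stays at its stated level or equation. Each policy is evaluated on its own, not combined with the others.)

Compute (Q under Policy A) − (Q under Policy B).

-1396

Policy A (B := 137, A + 10):
  L = 115
  A = 137 + 10 = 147
  F = 247 − 4·115 = -213
  R = -11 + 3·147 = 430
  B = 137
  Q = 166 + 5·(-213) − 3·430 + 5·137 = -1504
Policy B (R := 3, F − 73):
  L = 115
  A = 137
  F = 247 − 4·115 (−73 from intervention) = -286
  R = 3
  B = 242 − 3·3 = 233
  Q = 166 + 5·(-286) − 3·3 + 5·233 = -108
Q: -1504 − (-108) = -1396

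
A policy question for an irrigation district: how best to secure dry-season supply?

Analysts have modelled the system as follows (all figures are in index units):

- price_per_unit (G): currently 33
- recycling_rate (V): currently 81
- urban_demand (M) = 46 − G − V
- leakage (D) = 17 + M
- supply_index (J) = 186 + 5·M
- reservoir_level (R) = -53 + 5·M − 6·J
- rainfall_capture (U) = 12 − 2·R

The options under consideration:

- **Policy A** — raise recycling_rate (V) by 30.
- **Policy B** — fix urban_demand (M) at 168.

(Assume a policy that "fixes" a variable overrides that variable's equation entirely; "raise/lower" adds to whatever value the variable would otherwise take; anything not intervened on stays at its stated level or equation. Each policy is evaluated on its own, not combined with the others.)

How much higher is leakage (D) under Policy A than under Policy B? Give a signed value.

-266

Policy A (V + 30):
  G = 33
  V = 81 + 30 = 111
  M = 46 − 33 − 111 = -98
  D = 17 + (-98) = -81
Policy B (M := 168):
  G = 33
  V = 81
  M = 168
  D = 17 + 168 = 185
D: -81 − 185 = -266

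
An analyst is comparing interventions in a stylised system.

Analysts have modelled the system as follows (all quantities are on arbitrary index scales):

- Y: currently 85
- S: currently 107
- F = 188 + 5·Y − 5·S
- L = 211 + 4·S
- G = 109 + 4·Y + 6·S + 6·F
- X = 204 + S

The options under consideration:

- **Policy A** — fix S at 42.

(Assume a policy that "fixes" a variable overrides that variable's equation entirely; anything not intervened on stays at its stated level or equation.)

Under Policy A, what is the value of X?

Policy A (S := 42):
  S = 42
  X = 204 + 42 = 246

246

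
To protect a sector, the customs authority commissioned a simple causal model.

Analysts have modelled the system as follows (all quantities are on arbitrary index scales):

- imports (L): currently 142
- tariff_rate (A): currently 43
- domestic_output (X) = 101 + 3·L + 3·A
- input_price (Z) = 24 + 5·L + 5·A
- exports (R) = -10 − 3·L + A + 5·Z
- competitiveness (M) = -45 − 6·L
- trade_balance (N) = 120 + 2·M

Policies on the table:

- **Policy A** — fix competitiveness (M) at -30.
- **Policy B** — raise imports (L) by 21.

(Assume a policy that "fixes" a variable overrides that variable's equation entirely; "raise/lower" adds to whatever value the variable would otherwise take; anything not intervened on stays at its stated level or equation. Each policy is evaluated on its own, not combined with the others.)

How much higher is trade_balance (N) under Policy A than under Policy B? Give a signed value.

1986

Policy A (M := -30):
  L = 142
  M = -30
  N = 120 + 2·(-30) = 60
Policy B (L + 21):
  L = 142 + 21 = 163
  M = -45 − 6·163 = -1023
  N = 120 + 2·(-1023) = -1926
N: 60 − (-1926) = 1986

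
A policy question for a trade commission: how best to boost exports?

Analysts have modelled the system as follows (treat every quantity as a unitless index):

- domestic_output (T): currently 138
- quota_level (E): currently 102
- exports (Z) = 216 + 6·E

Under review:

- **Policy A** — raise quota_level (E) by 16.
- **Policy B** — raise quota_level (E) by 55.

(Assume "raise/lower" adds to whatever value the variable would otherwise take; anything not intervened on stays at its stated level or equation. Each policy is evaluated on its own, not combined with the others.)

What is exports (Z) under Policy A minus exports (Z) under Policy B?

Policy A (E + 16):
  E = 102 + 16 = 118
  Z = 216 + 6·118 = 924
Policy B (E + 55):
  E = 102 + 55 = 157
  Z = 216 + 6·157 = 1158
Z: 924 − 1158 = -234

-234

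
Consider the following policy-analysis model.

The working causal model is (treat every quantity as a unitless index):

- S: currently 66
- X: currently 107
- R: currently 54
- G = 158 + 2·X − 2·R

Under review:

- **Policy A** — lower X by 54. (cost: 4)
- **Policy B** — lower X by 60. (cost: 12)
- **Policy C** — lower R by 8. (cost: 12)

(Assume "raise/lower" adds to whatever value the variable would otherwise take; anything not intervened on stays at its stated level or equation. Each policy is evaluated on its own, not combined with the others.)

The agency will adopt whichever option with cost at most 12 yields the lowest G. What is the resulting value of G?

144

Policy A (X − 54):
  X = 107 − 54 = 53
  R = 54
  G = 158 + 2·53 − 2·54 = 156
Policy B (X − 60):
  X = 107 − 60 = 47
  R = 54
  G = 158 + 2·47 − 2·54 = 144
Policy C (R − 8):
  X = 107
  R = 54 − 8 = 46
  G = 158 + 2·107 − 2·46 = 280
Comparing — Policy A: G=156, Policy B: G=144, Policy C: G=280. Lowest is 144 (Policy B).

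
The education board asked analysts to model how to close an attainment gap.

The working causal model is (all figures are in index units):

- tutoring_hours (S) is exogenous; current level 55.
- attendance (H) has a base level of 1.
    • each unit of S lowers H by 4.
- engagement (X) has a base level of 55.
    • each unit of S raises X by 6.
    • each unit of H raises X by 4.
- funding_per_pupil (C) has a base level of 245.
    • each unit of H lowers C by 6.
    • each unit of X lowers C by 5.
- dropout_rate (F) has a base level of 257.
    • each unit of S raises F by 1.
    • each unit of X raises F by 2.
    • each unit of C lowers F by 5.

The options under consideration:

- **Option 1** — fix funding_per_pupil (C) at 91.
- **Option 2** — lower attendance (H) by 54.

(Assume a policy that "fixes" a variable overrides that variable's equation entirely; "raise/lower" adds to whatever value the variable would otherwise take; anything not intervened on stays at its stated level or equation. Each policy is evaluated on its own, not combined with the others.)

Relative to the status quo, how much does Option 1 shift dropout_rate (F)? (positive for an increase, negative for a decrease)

Baseline:
  S = 55
  H = 1 − 4·55 = -219
  X = 55 + 6·55 + 4·(-219) = -491
  C = 245 − 6·(-219) − 5·(-491) = 4014
  F = 257 + 55 + 2·(-491) − 5·4014 = -20740
Option 1 (C := 91):
  S = 55
  H = 1 − 4·55 = -219
  X = 55 + 6·55 + 4·(-219) = -491
  C = 91
  F = 257 + 55 + 2·(-491) − 5·91 = -1125
Change in F: -1125 − (-20740) = 19615

19615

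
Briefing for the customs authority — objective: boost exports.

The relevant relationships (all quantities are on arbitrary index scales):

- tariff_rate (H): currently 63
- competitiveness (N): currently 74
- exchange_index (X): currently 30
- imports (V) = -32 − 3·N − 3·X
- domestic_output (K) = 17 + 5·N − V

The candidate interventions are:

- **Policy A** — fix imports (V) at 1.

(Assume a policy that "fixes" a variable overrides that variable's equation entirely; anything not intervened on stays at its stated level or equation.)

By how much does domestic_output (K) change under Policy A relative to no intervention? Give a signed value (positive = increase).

-345

Baseline:
  N = 74
  X = 30
  V = -32 − 3·74 − 3·30 = -344
  K = 17 + 5·74 − (-344) = 731
Policy A (V := 1):
  N = 74
  X = 30
  V = 1
  K = 17 + 5·74 − 1 = 386
Change in K: 386 − 731 = -345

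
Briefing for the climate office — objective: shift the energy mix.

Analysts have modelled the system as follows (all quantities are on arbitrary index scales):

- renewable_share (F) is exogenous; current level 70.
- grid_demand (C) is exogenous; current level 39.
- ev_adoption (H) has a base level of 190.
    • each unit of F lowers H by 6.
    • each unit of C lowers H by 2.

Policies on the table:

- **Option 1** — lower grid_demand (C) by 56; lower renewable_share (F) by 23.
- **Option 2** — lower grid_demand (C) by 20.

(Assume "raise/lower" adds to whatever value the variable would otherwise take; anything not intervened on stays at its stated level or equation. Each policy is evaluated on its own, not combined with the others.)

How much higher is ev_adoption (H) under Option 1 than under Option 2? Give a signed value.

210

Option 1 (C − 56, F − 23):
  F = 70 − 23 = 47
  C = 39 − 56 = -17
  H = 190 − 6·47 − 2·(-17) = -58
Option 2 (C − 20):
  F = 70
  C = 39 − 20 = 19
  H = 190 − 6·70 − 2·19 = -268
H: -58 − (-268) = 210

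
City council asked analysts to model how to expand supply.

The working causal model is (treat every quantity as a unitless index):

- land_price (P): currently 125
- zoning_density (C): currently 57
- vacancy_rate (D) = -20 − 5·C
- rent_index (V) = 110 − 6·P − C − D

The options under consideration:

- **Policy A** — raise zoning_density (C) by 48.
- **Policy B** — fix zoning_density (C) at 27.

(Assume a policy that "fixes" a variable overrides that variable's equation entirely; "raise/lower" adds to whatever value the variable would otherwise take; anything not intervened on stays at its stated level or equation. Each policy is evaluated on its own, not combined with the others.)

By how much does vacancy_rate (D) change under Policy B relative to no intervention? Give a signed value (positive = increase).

Baseline:
  C = 57
  D = -20 − 5·57 = -305
Policy B (C := 27):
  C = 27
  D = -20 − 5·27 = -155
Change in D: -155 − (-305) = 150

150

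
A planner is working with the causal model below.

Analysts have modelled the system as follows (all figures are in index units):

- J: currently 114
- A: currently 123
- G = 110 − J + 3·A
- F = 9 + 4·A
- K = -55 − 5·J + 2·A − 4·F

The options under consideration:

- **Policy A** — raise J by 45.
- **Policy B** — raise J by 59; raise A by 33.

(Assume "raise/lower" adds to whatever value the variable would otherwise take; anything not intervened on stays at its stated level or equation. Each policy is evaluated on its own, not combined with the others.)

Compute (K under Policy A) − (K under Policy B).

532

Policy A (J + 45):
  J = 114 + 45 = 159
  A = 123
  F = 9 + 4·123 = 501
  K = -55 − 5·159 + 2·123 − 4·501 = -2608
Policy B (J + 59, A + 33):
  J = 114 + 59 = 173
  A = 123 + 33 = 156
  F = 9 + 4·156 = 633
  K = -55 − 5·173 + 2·156 − 4·633 = -3140
K: -2608 − (-3140) = 532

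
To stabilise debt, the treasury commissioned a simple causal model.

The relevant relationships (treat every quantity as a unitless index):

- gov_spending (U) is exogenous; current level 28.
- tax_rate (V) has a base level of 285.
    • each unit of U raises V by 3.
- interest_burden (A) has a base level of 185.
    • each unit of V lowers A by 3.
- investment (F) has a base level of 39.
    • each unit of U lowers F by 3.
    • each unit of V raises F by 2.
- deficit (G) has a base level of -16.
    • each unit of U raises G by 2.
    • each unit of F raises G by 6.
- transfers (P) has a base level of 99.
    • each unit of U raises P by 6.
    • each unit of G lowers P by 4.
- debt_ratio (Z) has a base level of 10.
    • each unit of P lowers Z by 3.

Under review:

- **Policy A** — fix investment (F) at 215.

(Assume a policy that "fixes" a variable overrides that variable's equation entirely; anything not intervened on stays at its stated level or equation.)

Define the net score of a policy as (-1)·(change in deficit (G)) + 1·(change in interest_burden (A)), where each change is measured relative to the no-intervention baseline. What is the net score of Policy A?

Baseline:
  U = 28
  V = 285 + 3·28 = 369
  A = 185 − 3·369 = -922
  F = 39 − 3·28 + 2·369 = 693
  G = -16 + 2·28 + 6·693 = 4198
Policy A (F := 215):
  U = 28
  V = 285 + 3·28 = 369
  A = 185 − 3·369 = -922
  F = 215
  G = -16 + 2·28 + 6·215 = 1330
ΔG = 1330 − 4198 = -2868; ΔA = -922 − (-922) = 0
Score = (-1)·(-2868) + 1·0 = 2868

2868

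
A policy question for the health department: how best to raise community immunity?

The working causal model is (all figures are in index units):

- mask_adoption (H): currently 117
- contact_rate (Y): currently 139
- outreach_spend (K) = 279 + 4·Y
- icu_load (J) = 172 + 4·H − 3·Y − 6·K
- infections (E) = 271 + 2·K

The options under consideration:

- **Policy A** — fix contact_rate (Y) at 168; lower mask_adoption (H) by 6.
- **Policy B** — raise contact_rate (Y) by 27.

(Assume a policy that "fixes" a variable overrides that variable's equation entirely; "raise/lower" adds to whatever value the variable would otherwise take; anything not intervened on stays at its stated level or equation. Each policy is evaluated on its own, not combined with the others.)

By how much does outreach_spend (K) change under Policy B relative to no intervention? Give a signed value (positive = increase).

Baseline:
  Y = 139
  K = 279 + 4·139 = 835
Policy B (Y + 27):
  Y = 139 + 27 = 166
  K = 279 + 4·166 = 943
Change in K: 943 − 835 = 108

108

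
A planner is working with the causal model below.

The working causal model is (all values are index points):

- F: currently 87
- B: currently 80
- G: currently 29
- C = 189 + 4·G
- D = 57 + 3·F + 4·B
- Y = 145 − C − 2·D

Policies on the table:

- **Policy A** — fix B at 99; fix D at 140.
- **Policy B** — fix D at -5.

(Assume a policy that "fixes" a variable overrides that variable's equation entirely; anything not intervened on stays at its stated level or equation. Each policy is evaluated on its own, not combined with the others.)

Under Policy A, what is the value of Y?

Policy A (B := 99, D := 140):
  F = 87
  B = 99
  G = 29
  C = 189 + 4·29 = 305
  D = 140
  Y = 145 − 305 − 2·140 = -440

-440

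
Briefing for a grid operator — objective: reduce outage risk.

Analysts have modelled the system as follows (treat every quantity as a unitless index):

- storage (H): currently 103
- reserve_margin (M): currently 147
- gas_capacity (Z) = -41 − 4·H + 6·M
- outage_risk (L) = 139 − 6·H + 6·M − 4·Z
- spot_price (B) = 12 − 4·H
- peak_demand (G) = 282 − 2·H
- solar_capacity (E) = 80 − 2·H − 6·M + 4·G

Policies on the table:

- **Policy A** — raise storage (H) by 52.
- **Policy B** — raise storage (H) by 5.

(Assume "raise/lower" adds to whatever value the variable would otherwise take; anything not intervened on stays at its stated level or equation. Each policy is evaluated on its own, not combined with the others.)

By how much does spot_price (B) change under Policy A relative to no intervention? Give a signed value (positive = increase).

-208

Baseline:
  H = 103
  B = 12 − 4·103 = -400
Policy A (H + 52):
  H = 103 + 52 = 155
  B = 12 − 4·155 = -608
Change in B: -608 − (-400) = -208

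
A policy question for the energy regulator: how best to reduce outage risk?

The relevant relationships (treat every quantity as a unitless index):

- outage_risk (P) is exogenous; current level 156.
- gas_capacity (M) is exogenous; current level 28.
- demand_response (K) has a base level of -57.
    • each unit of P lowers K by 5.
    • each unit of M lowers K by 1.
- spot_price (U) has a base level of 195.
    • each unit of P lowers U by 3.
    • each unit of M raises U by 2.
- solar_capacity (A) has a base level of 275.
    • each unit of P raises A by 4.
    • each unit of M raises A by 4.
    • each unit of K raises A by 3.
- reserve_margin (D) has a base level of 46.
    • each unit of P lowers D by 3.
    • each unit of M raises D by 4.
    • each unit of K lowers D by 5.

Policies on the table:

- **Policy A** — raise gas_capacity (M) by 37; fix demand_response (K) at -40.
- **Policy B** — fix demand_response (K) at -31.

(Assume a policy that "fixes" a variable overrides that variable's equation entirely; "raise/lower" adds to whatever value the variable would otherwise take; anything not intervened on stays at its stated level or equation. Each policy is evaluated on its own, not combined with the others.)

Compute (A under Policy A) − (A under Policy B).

Policy A (M + 37, K := -40):
  P = 156
  M = 28 + 37 = 65
  K = -40
  A = 275 + 4·156 + 4·65 + 3·(-40) = 1039
Policy B (K := -31):
  P = 156
  M = 28
  K = -31
  A = 275 + 4·156 + 4·28 + 3·(-31) = 918
A: 1039 − 918 = 121

121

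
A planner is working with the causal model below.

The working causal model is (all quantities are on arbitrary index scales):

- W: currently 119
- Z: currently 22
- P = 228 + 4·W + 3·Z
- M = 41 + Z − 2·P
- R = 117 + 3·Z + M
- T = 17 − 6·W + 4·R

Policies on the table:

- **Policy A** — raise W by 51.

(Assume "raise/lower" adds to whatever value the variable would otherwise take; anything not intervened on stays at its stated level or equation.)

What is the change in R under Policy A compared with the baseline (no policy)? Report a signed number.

Baseline:
  W = 119
  Z = 22
  P = 228 + 4·119 + 3·22 = 770
  M = 41 + 22 − 2·770 = -1477
  R = 117 + 3·22 + (-1477) = -1294
Policy A (W + 51):
  W = 119 + 51 = 170
  Z = 22
  P = 228 + 4·170 + 3·22 = 974
  M = 41 + 22 − 2·974 = -1885
  R = 117 + 3·22 + (-1885) = -1702
Change in R: -1702 − (-1294) = -408

-408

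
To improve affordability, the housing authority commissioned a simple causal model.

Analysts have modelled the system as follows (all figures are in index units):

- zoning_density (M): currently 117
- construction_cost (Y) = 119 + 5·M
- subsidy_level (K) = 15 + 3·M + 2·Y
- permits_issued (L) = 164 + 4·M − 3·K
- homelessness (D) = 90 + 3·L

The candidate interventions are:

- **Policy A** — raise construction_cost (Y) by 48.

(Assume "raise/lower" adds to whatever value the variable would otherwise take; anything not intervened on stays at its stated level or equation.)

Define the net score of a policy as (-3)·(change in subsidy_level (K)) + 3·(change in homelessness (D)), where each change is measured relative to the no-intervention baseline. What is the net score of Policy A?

-2880

Baseline:
  M = 117
  Y = 119 + 5·117 = 704
  K = 15 + 3·117 + 2·704 = 1774
  L = 164 + 4·117 − 3·1774 = -4690
  D = 90 + 3·(-4690) = -13980
Policy A (Y + 48):
  M = 117
  Y = 119 + 5·117 (+48 from intervention) = 752
  K = 15 + 3·117 + 2·752 = 1870
  L = 164 + 4·117 − 3·1870 = -4978
  D = 90 + 3·(-4978) = -14844
ΔK = 1870 − 1774 = 96; ΔD = -14844 − (-13980) = -864
Score = (-3)·96 + 3·(-864) = -2880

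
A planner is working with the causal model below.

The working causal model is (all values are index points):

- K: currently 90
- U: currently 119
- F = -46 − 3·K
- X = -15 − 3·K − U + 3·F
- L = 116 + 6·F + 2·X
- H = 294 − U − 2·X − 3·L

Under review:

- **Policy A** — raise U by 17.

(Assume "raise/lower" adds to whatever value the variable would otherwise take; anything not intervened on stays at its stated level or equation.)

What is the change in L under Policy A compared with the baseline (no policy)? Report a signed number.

-34

Baseline:
  K = 90
  U = 119
  F = -46 − 3·90 = -316
  X = -15 − 3·90 − 119 + 3·(-316) = -1352
  L = 116 + 6·(-316) + 2·(-1352) = -4484
Policy A (U + 17):
  K = 90
  U = 119 + 17 = 136
  F = -46 − 3·90 = -316
  X = -15 − 3·90 − 136 + 3·(-316) = -1369
  L = 116 + 6·(-316) + 2·(-1369) = -4518
Change in L: -4518 − (-4484) = -34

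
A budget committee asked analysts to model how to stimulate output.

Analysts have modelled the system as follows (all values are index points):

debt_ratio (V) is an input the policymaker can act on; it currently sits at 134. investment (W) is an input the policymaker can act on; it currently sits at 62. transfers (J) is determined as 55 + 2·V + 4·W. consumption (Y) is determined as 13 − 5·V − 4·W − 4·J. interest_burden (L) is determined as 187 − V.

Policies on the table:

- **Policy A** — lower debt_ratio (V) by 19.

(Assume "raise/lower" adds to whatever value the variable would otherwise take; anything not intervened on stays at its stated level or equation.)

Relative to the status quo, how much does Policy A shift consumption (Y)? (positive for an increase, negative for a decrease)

247

Baseline:
  V = 134
  W = 62
  J = 55 + 2·134 + 4·62 = 571
  Y = 13 − 5·134 − 4·62 − 4·571 = -3189
Policy A (V − 19):
  V = 134 − 19 = 115
  W = 62
  J = 55 + 2·115 + 4·62 = 533
  Y = 13 − 5·115 − 4·62 − 4·533 = -2942
Change in Y: -2942 − (-3189) = 247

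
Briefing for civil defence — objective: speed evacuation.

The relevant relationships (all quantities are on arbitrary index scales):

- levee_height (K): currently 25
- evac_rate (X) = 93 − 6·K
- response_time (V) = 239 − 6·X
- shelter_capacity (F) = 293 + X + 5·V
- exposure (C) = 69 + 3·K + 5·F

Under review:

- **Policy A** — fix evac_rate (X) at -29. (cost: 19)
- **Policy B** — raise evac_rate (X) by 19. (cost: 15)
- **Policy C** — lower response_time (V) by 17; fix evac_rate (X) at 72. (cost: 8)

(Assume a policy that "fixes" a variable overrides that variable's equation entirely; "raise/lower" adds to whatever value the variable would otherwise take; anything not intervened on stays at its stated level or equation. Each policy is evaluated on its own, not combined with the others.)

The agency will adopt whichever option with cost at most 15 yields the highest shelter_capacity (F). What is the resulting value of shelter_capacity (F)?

2590

Policy B (X + 19):
  K = 25
  X = 93 − 6·25 (+19 from intervention) = -38
  V = 239 − 6·(-38) = 467
  F = 293 + (-38) + 5·467 = 2590
Policy C (V − 17, X := 72):
  K = 25
  X = 72
  V = 239 − 6·72 (−17 from intervention) = -210
  F = 293 + 72 + 5·(-210) = -685
Comparing — Policy B: F=2590, Policy C: F=-685. Highest is 2590 (Policy B).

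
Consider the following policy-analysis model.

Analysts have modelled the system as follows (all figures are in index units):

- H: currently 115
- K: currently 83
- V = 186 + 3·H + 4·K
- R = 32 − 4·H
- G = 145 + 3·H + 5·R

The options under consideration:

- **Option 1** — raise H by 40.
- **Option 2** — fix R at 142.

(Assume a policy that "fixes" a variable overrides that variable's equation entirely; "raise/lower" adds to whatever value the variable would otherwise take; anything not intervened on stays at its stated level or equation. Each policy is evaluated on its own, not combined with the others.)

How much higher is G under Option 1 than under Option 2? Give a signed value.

-3530

Option 1 (H + 40):
  H = 115 + 40 = 155
  R = 32 − 4·155 = -588
  G = 145 + 3·155 + 5·(-588) = -2330
Option 2 (R := 142):
  H = 115
  R = 142
  G = 145 + 3·115 + 5·142 = 1200
G: -2330 − 1200 = -3530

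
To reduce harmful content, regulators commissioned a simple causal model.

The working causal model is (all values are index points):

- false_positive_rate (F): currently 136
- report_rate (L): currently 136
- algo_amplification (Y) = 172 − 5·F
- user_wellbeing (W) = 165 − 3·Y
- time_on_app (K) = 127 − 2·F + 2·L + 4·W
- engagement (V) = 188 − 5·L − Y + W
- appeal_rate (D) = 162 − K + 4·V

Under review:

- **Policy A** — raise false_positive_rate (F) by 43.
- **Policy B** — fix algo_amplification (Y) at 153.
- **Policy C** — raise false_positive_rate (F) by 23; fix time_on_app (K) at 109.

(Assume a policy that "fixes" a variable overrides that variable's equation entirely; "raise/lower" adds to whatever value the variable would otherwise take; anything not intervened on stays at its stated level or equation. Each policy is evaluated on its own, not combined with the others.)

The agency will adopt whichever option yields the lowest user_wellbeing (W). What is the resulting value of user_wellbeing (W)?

-294

Policy A (F + 43):
  F = 136 + 43 = 179
  Y = 172 − 5·179 = -723
  W = 165 − 3·(-723) = 2334
Policy B (Y := 153):
  F = 136
  Y = 153
  W = 165 − 3·153 = -294
Policy C (F + 23, K := 109):
  F = 136 + 23 = 159
  Y = 172 − 5·159 = -623
  W = 165 − 3·(-623) = 2034
Comparing — Policy A: W=2334, Policy B: W=-294, Policy C: W=2034. Lowest is -294 (Policy B).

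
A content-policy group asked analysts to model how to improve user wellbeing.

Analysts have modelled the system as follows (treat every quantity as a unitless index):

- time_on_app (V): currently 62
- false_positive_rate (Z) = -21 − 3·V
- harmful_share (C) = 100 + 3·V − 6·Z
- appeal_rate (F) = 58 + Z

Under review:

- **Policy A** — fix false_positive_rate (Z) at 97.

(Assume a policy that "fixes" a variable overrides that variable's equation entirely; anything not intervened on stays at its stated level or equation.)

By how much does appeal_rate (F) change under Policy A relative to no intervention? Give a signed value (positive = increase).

Baseline:
  V = 62
  Z = -21 − 3·62 = -207
  F = 58 + (-207) = -149
Policy A (Z := 97):
  V = 62
  Z = 97
  F = 58 + 97 = 155
Change in F: 155 − (-149) = 304

304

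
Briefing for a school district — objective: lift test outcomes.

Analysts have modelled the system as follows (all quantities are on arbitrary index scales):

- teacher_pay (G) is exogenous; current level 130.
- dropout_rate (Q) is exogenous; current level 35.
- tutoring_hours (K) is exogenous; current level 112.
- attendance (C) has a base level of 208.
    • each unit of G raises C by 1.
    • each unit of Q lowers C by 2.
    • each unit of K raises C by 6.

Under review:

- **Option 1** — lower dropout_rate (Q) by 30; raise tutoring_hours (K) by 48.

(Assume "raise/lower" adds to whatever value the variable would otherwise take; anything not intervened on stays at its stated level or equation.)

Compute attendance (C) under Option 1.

Option 1 (Q − 30, K + 48):
  G = 130
  Q = 35 − 30 = 5
  K = 112 + 48 = 160
  C = 208 + 130 − 2·5 + 6·160 = 1288

1288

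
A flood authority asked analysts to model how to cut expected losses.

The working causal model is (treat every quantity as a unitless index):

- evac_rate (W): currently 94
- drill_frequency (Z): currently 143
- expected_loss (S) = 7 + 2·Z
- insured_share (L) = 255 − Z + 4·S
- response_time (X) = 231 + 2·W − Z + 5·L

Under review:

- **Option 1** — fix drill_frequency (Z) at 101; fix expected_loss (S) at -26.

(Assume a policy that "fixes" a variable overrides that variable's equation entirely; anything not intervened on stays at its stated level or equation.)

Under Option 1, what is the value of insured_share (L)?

50

Option 1 (Z := 101, S := -26):
  Z = 101
  S = -26
  L = 255 − 101 + 4·(-26) = 50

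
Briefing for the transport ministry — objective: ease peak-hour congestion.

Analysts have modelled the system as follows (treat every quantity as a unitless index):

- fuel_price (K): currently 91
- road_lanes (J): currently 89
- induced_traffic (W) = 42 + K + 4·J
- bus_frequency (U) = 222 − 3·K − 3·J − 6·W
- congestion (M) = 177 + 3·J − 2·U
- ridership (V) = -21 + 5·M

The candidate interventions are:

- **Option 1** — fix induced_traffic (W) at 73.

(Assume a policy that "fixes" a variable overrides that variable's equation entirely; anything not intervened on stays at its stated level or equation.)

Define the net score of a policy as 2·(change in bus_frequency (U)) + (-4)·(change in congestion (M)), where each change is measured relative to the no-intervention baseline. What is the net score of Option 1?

Baseline:
  K = 91
  J = 89
  W = 42 + 91 + 4·89 = 489
  U = 222 − 3·91 − 3·89 − 6·489 = -3252
  M = 177 + 3·89 − 2·(-3252) = 6948
Option 1 (W := 73):
  K = 91
  J = 89
  W = 73
  U = 222 − 3·91 − 3·89 − 6·73 = -756
  M = 177 + 3·89 − 2·(-756) = 1956
ΔU = -756 − (-3252) = 2496; ΔM = 1956 − 6948 = -4992
Score = 2·2496 + (-4)·(-4992) = 24960

24960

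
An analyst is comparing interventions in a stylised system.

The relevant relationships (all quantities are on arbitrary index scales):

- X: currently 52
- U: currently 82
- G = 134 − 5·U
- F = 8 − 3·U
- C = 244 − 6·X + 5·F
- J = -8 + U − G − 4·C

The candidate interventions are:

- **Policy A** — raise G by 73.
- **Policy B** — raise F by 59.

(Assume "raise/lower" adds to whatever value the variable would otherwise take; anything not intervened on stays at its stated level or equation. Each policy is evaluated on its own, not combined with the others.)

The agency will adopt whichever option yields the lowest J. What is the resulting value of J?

Policy A (G + 73):
  X = 52
  U = 82
  G = 134 − 5·82 (+73 from intervention) = -203
  F = 8 − 3·82 = -238
  C = 244 − 6·52 + 5·(-238) = -1258
  J = -8 + 82 − (-203) − 4·(-1258) = 5309
Policy B (F + 59):
  X = 52
  U = 82
  G = 134 − 5·82 = -276
  F = 8 − 3·82 (+59 from intervention) = -179
  C = 244 − 6·52 + 5·(-179) = -963
  J = -8 + 82 − (-276) − 4·(-963) = 4202
Comparing — Policy A: J=5309, Policy B: J=4202. Lowest is 4202 (Policy B).

4202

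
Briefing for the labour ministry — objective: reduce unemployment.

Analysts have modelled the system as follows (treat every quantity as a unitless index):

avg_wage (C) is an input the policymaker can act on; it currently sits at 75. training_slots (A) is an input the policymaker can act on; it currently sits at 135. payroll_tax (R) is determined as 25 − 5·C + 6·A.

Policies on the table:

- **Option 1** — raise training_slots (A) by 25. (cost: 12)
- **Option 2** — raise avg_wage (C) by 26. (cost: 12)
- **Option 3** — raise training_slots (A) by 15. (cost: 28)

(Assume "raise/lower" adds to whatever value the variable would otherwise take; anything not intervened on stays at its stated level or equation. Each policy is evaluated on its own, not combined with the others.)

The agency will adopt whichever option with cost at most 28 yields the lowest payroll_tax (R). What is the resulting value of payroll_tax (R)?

Option 1 (A + 25):
  C = 75
  A = 135 + 25 = 160
  R = 25 − 5·75 + 6·160 = 610
Option 2 (C + 26):
  C = 75 + 26 = 101
  A = 135
  R = 25 − 5·101 + 6·135 = 330
Option 3 (A + 15):
  C = 75
  A = 135 + 15 = 150
  R = 25 − 5·75 + 6·150 = 550
Comparing — Option 1: R=610, Option 2: R=330, Option 3: R=550. Lowest is 330 (Option 2).

330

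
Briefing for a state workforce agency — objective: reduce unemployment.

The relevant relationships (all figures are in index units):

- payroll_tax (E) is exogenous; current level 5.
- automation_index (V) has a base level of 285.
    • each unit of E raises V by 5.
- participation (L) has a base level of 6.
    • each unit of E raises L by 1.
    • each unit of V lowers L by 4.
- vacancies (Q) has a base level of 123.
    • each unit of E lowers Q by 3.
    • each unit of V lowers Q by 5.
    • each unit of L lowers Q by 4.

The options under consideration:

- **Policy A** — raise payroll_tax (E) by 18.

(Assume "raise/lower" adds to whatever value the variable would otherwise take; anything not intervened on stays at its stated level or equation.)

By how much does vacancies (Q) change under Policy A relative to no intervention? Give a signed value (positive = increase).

Baseline:
  E = 5
  V = 285 + 5·5 = 310
  L = 6 + 5 − 4·310 = -1229
  Q = 123 − 3·5 − 5·310 − 4·(-1229) = 3474
Policy A (E + 18):
  E = 5 + 18 = 23
  V = 285 + 5·23 = 400
  L = 6 + 23 − 4·400 = -1571
  Q = 123 − 3·23 − 5·400 − 4·(-1571) = 4338
Change in Q: 4338 − 3474 = 864

864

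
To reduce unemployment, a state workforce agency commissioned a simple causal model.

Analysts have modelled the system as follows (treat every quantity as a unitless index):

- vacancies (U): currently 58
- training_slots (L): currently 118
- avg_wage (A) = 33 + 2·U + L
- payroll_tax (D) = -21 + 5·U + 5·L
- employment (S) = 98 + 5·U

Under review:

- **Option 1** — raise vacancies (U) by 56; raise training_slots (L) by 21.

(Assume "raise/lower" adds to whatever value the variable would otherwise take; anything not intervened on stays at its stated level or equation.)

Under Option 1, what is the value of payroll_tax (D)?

1244

Option 1 (U + 56, L + 21):
  U = 58 + 56 = 114
  L = 118 + 21 = 139
  D = -21 + 5·114 + 5·139 = 1244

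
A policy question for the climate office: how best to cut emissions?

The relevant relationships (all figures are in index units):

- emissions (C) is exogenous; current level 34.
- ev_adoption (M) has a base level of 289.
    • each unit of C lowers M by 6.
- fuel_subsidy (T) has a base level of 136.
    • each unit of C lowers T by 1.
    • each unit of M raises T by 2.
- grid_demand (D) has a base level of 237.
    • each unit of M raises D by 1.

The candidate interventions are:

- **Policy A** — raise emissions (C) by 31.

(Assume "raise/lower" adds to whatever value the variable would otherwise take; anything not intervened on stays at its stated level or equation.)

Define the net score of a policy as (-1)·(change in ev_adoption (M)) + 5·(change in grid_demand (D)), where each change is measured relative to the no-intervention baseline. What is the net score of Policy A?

Baseline:
  C = 34
  M = 289 − 6·34 = 85
  D = 237 + 85 = 322
Policy A (C + 31):
  C = 34 + 31 = 65
  M = 289 − 6·65 = -101
  D = 237 + (-101) = 136
ΔM = -101 − 85 = -186; ΔD = 136 − 322 = -186
Score = (-1)·(-186) + 5·(-186) = -744

-744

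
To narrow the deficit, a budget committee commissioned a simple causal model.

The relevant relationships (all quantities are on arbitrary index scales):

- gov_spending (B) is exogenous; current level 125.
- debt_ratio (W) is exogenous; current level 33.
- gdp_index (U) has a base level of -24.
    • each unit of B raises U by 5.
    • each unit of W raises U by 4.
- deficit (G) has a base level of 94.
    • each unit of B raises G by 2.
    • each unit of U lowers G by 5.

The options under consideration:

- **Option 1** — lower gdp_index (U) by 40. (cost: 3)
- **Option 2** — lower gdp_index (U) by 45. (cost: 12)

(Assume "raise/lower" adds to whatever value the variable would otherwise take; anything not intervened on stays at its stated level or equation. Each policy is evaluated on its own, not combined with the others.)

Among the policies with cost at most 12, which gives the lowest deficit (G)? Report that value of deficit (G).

Option 1 (U − 40):
  B = 125
  W = 33
  U = -24 + 5·125 + 4·33 (−40 from intervention) = 693
  G = 94 + 2·125 − 5·693 = -3121
Option 2 (U − 45):
  B = 125
  W = 33
  U = -24 + 5·125 + 4·33 (−45 from intervention) = 688
  G = 94 + 2·125 − 5·688 = -3096
Comparing — Option 1: G=-3121, Option 2: G=-3096. Lowest is -3121 (Option 1).

-3121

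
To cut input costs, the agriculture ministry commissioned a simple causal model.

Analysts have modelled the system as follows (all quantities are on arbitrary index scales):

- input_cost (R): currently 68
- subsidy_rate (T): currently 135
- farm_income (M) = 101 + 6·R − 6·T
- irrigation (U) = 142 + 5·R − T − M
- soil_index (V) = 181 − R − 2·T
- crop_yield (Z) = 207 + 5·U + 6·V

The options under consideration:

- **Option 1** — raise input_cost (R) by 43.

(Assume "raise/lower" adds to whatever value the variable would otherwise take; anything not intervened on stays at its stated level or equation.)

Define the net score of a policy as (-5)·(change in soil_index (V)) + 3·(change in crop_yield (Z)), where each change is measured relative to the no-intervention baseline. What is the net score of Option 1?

-1204

Baseline:
  R = 68
  T = 135
  M = 101 + 6·68 − 6·135 = -301
  U = 142 + 5·68 − 135 − (-301) = 648
  V = 181 − 68 − 2·135 = -157
  Z = 207 + 5·648 + 6·(-157) = 2505
Option 1 (R + 43):
  R = 68 + 43 = 111
  T = 135
  M = 101 + 6·111 − 6·135 = -43
  U = 142 + 5·111 − 135 − (-43) = 605
  V = 181 − 111 − 2·135 = -200
  Z = 207 + 5·605 + 6·(-200) = 2032
ΔV = -200 − (-157) = -43; ΔZ = 2032 − 2505 = -473
Score = (-5)·(-43) + 3·(-473) = -1204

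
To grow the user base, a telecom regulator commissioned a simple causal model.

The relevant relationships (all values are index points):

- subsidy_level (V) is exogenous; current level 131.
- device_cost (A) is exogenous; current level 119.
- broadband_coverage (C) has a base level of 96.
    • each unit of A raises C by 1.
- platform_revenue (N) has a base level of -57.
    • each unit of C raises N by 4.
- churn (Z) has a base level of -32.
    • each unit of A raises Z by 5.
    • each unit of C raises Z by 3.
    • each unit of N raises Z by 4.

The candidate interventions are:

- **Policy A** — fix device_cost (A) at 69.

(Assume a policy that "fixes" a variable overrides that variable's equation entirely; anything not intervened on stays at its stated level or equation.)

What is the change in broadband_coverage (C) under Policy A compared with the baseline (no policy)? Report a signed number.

-50

Baseline:
  A = 119
  C = 96 + 119 = 215
Policy A (A := 69):
  A = 69
  C = 96 + 69 = 165
Change in C: 165 − 215 = -50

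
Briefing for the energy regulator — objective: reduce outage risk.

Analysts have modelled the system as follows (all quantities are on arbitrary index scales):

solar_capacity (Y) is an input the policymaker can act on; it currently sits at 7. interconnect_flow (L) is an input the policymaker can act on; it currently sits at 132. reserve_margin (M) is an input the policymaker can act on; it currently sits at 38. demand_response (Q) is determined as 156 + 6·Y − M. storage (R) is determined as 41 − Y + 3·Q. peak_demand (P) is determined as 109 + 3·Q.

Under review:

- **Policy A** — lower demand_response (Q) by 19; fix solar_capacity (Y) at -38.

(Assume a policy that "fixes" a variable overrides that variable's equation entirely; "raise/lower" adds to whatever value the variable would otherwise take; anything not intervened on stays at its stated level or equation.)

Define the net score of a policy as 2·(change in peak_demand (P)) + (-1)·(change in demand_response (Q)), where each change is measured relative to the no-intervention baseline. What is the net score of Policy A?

-1445

Baseline:
  Y = 7
  M = 38
  Q = 156 + 6·7 − 38 = 160
  P = 109 + 3·160 = 589
Policy A (Q − 19, Y := -38):
  Y = -38
  M = 38
  Q = 156 + 6·(-38) − 38 (−19 from intervention) = -129
  P = 109 + 3·(-129) = -278
ΔP = -278 − 589 = -867; ΔQ = -129 − 160 = -289
Score = 2·(-867) + (-1)·(-289) = -1445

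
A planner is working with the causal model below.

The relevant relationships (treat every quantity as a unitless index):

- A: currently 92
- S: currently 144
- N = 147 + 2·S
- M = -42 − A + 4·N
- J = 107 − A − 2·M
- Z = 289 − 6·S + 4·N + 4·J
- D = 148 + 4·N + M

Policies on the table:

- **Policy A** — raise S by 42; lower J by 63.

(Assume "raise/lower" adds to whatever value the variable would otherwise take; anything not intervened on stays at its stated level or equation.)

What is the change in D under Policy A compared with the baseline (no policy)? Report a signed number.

Baseline:
  A = 92
  S = 144
  N = 147 + 2·144 = 435
  M = -42 − 92 + 4·435 = 1606
  D = 148 + 4·435 + 1606 = 3494
Policy A (S + 42, J − 63):
  A = 92
  S = 144 + 42 = 186
  N = 147 + 2·186 = 519
  M = -42 − 92 + 4·519 = 1942
  D = 148 + 4·519 + 1942 = 4166
Change in D: 4166 − 3494 = 672

672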